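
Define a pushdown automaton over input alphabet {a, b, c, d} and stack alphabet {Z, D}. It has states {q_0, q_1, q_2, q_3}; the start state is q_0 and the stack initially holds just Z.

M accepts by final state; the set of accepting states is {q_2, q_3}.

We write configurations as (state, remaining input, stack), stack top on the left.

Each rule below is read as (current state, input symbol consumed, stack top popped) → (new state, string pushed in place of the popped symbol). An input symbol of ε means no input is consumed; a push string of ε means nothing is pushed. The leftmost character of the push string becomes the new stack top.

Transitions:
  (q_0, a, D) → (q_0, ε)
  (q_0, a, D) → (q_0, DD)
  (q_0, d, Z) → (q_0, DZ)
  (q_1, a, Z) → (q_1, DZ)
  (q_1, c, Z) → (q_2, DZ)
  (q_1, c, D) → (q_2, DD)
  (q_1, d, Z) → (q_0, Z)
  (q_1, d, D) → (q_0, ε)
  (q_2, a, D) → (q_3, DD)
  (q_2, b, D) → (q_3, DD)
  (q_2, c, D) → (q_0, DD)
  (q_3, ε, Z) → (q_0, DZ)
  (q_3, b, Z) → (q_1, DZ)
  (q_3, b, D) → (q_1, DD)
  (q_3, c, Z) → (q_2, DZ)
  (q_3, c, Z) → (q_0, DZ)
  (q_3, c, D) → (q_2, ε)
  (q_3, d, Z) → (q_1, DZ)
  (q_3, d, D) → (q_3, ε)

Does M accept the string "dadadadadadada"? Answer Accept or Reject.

Reject

No computation consumes all input and reaches a final state.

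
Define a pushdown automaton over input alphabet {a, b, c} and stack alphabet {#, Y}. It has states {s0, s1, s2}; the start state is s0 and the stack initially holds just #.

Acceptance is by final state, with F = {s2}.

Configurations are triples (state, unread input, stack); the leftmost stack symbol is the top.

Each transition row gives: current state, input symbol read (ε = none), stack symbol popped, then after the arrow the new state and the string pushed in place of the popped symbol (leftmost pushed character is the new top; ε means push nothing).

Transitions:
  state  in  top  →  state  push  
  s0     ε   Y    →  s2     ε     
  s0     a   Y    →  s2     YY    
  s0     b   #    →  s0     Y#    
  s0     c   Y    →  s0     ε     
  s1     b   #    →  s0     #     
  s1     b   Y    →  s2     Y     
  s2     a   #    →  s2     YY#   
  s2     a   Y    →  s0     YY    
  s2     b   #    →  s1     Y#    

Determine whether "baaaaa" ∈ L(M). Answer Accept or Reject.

Accept

One accepting computation: (s0, baaaaa, #) ⊢ (s0, aaaaa, Y#) ⊢ (s2, aaaa, YY#) ⊢ (s0, aaa, YYY#) ⊢ (s2, aa, YYYY#) ⊢ (s0, a, YYYYY#) ⊢ (s2, ε, YYYYYY#)
All input consumed and state s2 ∈ F.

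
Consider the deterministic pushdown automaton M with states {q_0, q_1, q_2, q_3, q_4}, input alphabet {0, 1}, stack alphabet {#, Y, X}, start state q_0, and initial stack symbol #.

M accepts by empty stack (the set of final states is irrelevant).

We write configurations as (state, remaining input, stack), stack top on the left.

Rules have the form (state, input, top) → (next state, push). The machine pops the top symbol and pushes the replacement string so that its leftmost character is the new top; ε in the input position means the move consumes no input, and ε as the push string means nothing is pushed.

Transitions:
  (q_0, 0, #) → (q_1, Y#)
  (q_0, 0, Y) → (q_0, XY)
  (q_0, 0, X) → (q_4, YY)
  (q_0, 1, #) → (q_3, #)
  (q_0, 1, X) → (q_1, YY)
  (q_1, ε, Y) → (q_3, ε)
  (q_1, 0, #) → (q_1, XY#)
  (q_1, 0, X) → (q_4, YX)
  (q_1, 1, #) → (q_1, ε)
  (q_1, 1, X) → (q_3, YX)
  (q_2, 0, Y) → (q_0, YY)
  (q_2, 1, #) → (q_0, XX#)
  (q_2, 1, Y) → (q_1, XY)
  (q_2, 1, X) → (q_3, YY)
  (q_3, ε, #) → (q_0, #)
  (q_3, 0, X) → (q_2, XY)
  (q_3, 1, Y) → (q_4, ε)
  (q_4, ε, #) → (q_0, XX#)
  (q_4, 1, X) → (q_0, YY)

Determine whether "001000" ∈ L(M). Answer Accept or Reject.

Reject

(q_0, 001000, #) ⊢ (q_1, 01000, Y#) ⊢ (q_3, 01000, #) ⊢ (q_0, 01000, #) ⊢ (q_1, 1000, Y#) ⊢ (q_3, 1000, #) ⊢ (q_0, 1000, #) ⊢ (q_3, 000, #) ⊢ (q_0, 000, #) ⊢ (q_1, 00, Y#) ⊢ (q_3, 00, #) ⊢ (q_0, 00, #) ⊢ (q_1, 0, Y#) ⊢ (q_3, 0, #) ⊢ (q_0, 0, #) ⊢ (q_1, ε, Y#) ⊢ (q_3, ε, #) ⊢ (q_0, ε, #)
All input consumed; stack is #, not empty, and no further ε-move applies.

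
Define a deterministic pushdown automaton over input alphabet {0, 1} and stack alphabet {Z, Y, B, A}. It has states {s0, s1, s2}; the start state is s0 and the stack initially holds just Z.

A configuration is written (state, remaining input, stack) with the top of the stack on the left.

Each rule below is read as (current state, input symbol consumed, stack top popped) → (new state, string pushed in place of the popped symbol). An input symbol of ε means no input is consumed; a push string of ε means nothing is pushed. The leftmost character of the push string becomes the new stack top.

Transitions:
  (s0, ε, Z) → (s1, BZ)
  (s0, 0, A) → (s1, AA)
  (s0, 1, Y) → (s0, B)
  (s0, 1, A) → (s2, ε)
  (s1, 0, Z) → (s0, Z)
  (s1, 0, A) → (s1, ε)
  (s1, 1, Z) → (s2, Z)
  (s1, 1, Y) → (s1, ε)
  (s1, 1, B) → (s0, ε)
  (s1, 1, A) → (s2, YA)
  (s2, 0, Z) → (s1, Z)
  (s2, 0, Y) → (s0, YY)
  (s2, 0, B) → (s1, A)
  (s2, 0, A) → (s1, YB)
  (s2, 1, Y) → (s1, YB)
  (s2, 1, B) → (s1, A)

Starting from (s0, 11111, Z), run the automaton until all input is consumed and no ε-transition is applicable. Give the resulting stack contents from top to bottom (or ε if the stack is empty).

BZ

(s0, 11111, Z)
  ε-move, top Z: go to s1, push BZ → (s1, 11111, BZ)
  read 1, top B: go to s0, push ε → (s0, 1111, Z)
  ε-move, top Z: go to s1, push BZ → (s1, 1111, BZ)
  read 1, top B: go to s0, push ε → (s0, 111, Z)
  ε-move, top Z: go to s1, push BZ → (s1, 111, BZ)
  read 1, top B: go to s0, push ε → (s0, 11, Z)
  ε-move, top Z: go to s1, push BZ → (s1, 11, BZ)
  read 1, top B: go to s0, push ε → (s0, 1, Z)
  ε-move, top Z: go to s1, push BZ → (s1, 1, BZ)
  read 1, top B: go to s0, push ε → (s0, ε, Z)
  ε-move, top Z: go to s1, push BZ → (s1, ε, BZ)
All input consumed in state s1 with stack BZ.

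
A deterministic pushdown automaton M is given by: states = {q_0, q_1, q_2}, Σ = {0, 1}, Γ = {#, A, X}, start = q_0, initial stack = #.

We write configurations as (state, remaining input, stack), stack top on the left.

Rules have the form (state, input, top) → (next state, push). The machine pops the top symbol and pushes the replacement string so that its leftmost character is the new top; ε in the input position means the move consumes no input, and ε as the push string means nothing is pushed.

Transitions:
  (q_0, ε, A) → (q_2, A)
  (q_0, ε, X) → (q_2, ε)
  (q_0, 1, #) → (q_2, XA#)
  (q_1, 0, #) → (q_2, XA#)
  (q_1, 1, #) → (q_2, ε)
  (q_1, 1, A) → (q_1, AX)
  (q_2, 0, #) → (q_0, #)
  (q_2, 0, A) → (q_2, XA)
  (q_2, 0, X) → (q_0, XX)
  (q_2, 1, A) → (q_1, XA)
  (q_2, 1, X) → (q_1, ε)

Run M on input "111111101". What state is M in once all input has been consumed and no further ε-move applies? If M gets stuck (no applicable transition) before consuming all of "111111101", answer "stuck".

(q_0, 111111101, #)
  read 1, top #: go to q_2, push XA# → (q_2, 11111101, XA#)
  read 1, top X: go to q_1, push ε → (q_1, 1111101, A#)
  read 1, top A: go to q_1, push AX → (q_1, 111101, AX#)
  read 1, top A: go to q_1, push AX → (q_1, 11101, AXX#)
  read 1, top A: go to q_1, push AX → (q_1, 1101, AXXX#)
  read 1, top A: go to q_1, push AX → (q_1, 101, AXXXX#)
  read 1, top A: go to q_1, push AX → (q_1, 01, AXXXXX#)
No transition for (q_1, 0, top A); M blocks with input 01 remaining.

stuck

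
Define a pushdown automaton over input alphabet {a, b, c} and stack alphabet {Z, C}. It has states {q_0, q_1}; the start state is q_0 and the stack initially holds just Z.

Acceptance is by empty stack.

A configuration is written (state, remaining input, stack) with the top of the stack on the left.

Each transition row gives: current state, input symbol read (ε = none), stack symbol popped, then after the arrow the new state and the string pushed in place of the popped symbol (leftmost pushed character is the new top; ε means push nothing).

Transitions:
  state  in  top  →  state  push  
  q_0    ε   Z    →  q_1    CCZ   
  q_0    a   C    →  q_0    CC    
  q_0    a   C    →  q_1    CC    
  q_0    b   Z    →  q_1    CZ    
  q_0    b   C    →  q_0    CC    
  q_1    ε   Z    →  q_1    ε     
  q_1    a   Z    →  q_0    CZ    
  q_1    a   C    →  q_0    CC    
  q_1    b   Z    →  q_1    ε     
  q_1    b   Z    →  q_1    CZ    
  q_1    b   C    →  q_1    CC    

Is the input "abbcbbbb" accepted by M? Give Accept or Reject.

No computation consumes all input and empties the stack.

Reject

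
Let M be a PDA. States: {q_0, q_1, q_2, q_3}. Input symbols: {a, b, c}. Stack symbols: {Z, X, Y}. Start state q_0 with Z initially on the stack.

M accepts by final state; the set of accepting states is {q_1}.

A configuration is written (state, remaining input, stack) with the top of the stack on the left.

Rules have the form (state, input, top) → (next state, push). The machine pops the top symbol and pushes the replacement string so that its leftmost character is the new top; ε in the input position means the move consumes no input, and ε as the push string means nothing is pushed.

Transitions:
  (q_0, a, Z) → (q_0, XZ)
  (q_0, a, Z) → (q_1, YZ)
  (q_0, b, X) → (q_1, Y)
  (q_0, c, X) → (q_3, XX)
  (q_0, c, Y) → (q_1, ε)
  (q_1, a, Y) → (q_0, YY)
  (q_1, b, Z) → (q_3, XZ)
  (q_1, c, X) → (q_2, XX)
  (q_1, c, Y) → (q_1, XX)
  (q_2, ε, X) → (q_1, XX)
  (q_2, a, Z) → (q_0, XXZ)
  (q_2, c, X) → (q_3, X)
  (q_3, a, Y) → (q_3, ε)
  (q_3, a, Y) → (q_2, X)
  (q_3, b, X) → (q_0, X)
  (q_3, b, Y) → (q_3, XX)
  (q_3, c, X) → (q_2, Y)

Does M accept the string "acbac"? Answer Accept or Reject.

Reject

No computation consumes all input and reaches a final state.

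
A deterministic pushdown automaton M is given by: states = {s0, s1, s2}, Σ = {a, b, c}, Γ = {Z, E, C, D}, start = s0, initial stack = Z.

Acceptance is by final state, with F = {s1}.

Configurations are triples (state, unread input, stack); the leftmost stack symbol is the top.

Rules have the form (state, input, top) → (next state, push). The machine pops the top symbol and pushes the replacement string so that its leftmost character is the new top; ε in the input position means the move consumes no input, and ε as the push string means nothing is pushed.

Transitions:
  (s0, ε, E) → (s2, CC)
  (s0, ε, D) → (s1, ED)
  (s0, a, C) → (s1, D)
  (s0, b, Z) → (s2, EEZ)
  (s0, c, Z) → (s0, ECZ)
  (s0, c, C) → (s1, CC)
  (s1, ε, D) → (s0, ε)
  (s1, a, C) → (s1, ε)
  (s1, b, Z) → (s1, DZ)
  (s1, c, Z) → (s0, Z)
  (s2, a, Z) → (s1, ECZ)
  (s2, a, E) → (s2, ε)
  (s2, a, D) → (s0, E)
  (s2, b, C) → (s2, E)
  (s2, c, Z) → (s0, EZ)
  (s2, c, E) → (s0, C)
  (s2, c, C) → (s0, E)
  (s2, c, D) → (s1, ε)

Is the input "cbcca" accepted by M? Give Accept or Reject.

(s0, cbcca, Z)
  read c, top Z: go to s0, push ECZ → (s0, bcca, ECZ)
  ε-move, top E: go to s2, push CC → (s2, bcca, CCCZ)
  read b, top C: go to s2, push E → (s2, cca, ECCZ)
  read c, top E: go to s0, push C → (s0, ca, CCCZ)
  read c, top C: go to s1, push CC → (s1, a, CCCCZ)
  read a, top C: go to s1, push ε → (s1, ε, CCCZ)
All input consumed; state s1 ∈ F.

Accept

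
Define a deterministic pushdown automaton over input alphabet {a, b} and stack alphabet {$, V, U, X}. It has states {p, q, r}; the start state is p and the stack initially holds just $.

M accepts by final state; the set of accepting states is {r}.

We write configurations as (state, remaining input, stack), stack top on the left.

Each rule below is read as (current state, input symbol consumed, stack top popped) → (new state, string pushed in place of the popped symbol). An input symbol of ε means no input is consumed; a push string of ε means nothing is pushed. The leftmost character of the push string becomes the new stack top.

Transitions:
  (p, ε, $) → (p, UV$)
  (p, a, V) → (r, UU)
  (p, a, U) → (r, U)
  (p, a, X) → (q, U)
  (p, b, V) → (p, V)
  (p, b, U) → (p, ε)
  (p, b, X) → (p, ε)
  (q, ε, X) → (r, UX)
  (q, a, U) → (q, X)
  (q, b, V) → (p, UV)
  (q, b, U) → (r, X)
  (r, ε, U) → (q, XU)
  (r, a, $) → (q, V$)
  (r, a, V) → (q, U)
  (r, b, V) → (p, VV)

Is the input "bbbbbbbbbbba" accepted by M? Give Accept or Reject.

Accept

(p, bbbbbbbbbbba, $)
  ε-move, top $: go to p, push UV$ → (p, bbbbbbbbbbba, UV$)
  read b, top U: go to p, push ε → (p, bbbbbbbbbba, V$)
  read b, top V: go to p, push V → (p, bbbbbbbbba, V$)
  read b, top V: go to p, push V → (p, bbbbbbbba, V$)
  read b, top V: go to p, push V → (p, bbbbbbba, V$)
  read b, top V: go to p, push V → (p, bbbbbba, V$)
  read b, top V: go to p, push V → (p, bbbbba, V$)
  read b, top V: go to p, push V → (p, bbbba, V$)
  read b, top V: go to p, push V → (p, bbba, V$)
  read b, top V: go to p, push V → (p, bba, V$)
  read b, top V: go to p, push V → (p, ba, V$)
  read b, top V: go to p, push V → (p, a, V$)
  read a, top V: go to r, push UU → (r, ε, UU$)
All input consumed; state r ∈ F.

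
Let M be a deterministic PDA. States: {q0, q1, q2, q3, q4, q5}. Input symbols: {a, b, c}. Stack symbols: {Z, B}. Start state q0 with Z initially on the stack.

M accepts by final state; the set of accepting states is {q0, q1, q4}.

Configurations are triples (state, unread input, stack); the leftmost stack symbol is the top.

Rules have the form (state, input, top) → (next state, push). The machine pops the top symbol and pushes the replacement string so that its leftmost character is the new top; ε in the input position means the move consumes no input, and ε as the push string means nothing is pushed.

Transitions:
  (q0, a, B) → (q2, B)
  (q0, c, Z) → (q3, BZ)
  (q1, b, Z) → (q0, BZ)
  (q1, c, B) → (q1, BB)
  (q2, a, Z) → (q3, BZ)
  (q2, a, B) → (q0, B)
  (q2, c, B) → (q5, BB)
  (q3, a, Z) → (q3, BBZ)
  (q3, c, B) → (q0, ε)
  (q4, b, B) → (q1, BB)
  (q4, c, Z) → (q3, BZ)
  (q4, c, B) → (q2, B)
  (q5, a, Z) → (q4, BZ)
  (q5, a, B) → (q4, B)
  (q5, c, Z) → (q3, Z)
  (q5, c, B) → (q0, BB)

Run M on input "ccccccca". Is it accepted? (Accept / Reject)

Reject

(q0, ccccccca, Z)
  read c, top Z: go to q3, push BZ → (q3, cccccca, BZ)
  read c, top B: go to q0, push ε → (q0, ccccca, Z)
  read c, top Z: go to q3, push BZ → (q3, cccca, BZ)
  read c, top B: go to q0, push ε → (q0, ccca, Z)
  read c, top Z: go to q3, push BZ → (q3, cca, BZ)
  read c, top B: go to q0, push ε → (q0, ca, Z)
  read c, top Z: go to q3, push BZ → (q3, a, BZ)
No transition applies at (q3, a, BZ); input not fully consumed.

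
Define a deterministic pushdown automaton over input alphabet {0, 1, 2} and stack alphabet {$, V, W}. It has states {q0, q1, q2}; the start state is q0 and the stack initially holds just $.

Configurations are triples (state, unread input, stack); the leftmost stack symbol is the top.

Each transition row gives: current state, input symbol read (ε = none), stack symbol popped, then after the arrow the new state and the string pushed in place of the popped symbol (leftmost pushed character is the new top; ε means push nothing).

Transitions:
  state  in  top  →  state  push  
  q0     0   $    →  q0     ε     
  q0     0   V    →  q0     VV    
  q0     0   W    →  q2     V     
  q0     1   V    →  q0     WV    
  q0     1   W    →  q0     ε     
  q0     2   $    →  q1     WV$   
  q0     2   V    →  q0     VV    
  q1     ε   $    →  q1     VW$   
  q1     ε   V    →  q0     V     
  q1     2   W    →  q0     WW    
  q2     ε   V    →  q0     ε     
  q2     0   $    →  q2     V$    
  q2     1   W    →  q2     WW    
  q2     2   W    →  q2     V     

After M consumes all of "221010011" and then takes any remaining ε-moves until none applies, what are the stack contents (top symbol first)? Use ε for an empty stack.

(q0, 221010011, $)
  read 2, top $: go to q1, push WV$ → (q1, 21010011, WV$)
  read 2, top W: go to q0, push WW → (q0, 1010011, WWV$)
  read 1, top W: go to q0, push ε → (q0, 010011, WV$)
  read 0, top W: go to q2, push V → (q2, 10011, VV$)
  ε-move, top V: go to q0, push ε → (q0, 10011, V$)
  read 1, top V: go to q0, push WV → (q0, 0011, WV$)
  read 0, top W: go to q2, push V → (q2, 011, VV$)
  ε-move, top V: go to q0, push ε → (q0, 011, V$)
  read 0, top V: go to q0, push VV → (q0, 11, VV$)
  read 1, top V: go to q0, push WV → (q0, 1, WVV$)
  read 1, top W: go to q0, push ε → (q0, ε, VV$)
All input consumed in state q0 with stack VV$.

VV$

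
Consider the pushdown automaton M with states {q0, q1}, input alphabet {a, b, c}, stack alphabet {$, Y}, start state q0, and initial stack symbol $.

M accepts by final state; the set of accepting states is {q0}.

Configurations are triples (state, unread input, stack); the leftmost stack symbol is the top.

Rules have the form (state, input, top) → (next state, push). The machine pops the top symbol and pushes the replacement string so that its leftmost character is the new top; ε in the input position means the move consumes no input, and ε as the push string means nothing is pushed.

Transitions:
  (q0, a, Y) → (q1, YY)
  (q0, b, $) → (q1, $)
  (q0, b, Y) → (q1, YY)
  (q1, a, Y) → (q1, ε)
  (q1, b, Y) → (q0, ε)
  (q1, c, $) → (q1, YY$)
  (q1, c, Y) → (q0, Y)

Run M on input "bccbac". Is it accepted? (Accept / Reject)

Accept

One accepting computation: (q0, bccbac, $) ⊢ (q1, ccbac, $) ⊢ (q1, cbac, YY$) ⊢ (q0, bac, YY$) ⊢ (q1, ac, YYY$) ⊢ (q1, c, YY$) ⊢ (q0, ε, YY$)
All input consumed and state q0 ∈ F.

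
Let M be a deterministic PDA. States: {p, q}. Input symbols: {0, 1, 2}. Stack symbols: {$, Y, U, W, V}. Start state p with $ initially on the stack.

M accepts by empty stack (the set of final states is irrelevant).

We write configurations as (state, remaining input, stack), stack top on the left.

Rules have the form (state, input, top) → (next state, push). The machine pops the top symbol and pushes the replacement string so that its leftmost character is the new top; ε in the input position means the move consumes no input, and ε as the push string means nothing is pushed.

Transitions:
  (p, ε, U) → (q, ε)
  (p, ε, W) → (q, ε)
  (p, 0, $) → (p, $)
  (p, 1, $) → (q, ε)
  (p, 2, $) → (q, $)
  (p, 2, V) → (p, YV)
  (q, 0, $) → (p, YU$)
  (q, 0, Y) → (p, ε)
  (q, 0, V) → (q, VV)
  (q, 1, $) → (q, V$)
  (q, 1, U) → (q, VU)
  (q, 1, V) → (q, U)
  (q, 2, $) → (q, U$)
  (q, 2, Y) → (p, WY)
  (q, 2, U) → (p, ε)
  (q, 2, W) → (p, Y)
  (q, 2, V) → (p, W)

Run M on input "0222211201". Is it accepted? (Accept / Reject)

Accept

(p, 0222211201, $)
  read 0, top $: go to p, push $ → (p, 222211201, $)
  read 2, top $: go to q, push $ → (q, 22211201, $)
  read 2, top $: go to q, push U$ → (q, 2211201, U$)
  read 2, top U: go to p, push ε → (p, 211201, $)
  read 2, top $: go to q, push $ → (q, 11201, $)
  read 1, top $: go to q, push V$ → (q, 1201, V$)
  read 1, top V: go to q, push U → (q, 201, U$)
  read 2, top U: go to p, push ε → (p, 01, $)
  read 0, top $: go to p, push $ → (p, 1, $)
  read 1, top $: go to q, push ε → (q, ε, ε)
All input consumed and the stack is empty.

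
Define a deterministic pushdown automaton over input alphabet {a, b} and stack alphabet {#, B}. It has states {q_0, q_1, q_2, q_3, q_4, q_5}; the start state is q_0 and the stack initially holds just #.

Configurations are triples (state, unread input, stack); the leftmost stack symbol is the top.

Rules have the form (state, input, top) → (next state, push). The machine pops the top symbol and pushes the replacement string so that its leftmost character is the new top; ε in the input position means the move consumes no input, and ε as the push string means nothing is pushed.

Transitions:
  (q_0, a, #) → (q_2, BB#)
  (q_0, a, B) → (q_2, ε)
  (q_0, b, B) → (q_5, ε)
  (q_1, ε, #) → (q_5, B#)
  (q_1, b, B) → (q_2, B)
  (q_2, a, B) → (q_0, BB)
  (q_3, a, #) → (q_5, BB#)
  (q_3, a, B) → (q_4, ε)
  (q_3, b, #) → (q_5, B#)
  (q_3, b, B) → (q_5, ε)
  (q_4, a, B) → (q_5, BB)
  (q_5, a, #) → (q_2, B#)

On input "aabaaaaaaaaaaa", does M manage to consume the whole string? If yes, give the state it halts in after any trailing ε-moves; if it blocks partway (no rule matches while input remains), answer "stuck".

(q_0, aabaaaaaaaaaaa, #) ⊢ (q_2, abaaaaaaaaaaa, BB#) ⊢ (q_0, baaaaaaaaaaa, BBB#) ⊢ (q_5, aaaaaaaaaaa, BB#)
No transition for (q_5, a, top B); M blocks with input aaaaaaaaaaa remaining.

stuck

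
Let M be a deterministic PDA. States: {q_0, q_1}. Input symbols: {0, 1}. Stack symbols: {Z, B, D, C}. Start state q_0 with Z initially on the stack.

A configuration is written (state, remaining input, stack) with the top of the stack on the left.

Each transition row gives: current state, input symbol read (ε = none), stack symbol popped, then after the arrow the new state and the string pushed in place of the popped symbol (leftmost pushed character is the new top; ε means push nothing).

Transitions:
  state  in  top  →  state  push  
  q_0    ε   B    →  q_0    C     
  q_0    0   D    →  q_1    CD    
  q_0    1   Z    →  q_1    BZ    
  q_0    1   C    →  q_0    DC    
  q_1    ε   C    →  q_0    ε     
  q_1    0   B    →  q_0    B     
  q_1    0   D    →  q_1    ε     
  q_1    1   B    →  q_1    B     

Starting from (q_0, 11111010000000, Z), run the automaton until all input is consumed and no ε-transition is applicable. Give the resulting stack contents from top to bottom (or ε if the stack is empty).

DCZ

(q_0, 11111010000000, Z)
  read 1, top Z: go to q_1, push BZ → (q_1, 1111010000000, BZ)
  read 1, top B: go to q_1, push B → (q_1, 111010000000, BZ)
  read 1, top B: go to q_1, push B → (q_1, 11010000000, BZ)
  read 1, top B: go to q_1, push B → (q_1, 1010000000, BZ)
  read 1, top B: go to q_1, push B → (q_1, 010000000, BZ)
  read 0, top B: go to q_0, push B → (q_0, 10000000, BZ)
  ε-move, top B: go to q_0, push C → (q_0, 10000000, CZ)
  read 1, top C: go to q_0, push DC → (q_0, 0000000, DCZ)
  read 0, top D: go to q_1, push CD → (q_1, 000000, CDCZ)
  ε-move, top C: go to q_0, push ε → (q_0, 000000, DCZ)
  read 0, top D: go to q_1, push CD → (q_1, 00000, CDCZ)
  ε-move, top C: go to q_0, push ε → (q_0, 00000, DCZ)
  read 0, top D: go to q_1, push CD → (q_1, 0000, CDCZ)
  ε-move, top C: go to q_0, push ε → (q_0, 0000, DCZ)
  read 0, top D: go to q_1, push CD → (q_1, 000, CDCZ)
  ε-move, top C: go to q_0, push ε → (q_0, 000, DCZ)
  read 0, top D: go to q_1, push CD → (q_1, 00, CDCZ)
  ε-move, top C: go to q_0, push ε → (q_0, 00, DCZ)
  read 0, top D: go to q_1, push CD → (q_1, 0, CDCZ)
  ε-move, top C: go to q_0, push ε → (q_0, 0, DCZ)
  read 0, top D: go to q_1, push CD → (q_1, ε, CDCZ)
  ε-move, top C: go to q_0, push ε → (q_0, ε, DCZ)
All input consumed in state q_0 with stack DCZ.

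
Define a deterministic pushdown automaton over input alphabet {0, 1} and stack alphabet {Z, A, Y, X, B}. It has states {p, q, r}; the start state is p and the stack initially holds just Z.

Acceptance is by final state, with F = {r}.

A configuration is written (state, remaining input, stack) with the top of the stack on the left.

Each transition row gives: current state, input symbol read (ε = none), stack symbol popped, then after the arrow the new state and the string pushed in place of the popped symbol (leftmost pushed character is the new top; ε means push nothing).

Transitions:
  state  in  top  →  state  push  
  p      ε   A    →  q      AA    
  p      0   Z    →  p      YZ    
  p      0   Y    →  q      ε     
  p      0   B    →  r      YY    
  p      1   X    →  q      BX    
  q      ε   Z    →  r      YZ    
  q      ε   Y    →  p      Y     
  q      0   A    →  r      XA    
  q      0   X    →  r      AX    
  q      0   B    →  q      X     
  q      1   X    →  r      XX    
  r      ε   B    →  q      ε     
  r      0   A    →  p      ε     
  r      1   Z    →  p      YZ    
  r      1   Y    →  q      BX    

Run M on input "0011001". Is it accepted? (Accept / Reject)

(p, 0011001, Z)
  read 0, top Z: go to p, push YZ → (p, 011001, YZ)
  read 0, top Y: go to q, push ε → (q, 11001, Z)
  ε-move, top Z: go to r, push YZ → (r, 11001, YZ)
  read 1, top Y: go to q, push BX → (q, 1001, BXZ)
No transition applies at (q, 1001, BXZ); input not fully consumed.

Reject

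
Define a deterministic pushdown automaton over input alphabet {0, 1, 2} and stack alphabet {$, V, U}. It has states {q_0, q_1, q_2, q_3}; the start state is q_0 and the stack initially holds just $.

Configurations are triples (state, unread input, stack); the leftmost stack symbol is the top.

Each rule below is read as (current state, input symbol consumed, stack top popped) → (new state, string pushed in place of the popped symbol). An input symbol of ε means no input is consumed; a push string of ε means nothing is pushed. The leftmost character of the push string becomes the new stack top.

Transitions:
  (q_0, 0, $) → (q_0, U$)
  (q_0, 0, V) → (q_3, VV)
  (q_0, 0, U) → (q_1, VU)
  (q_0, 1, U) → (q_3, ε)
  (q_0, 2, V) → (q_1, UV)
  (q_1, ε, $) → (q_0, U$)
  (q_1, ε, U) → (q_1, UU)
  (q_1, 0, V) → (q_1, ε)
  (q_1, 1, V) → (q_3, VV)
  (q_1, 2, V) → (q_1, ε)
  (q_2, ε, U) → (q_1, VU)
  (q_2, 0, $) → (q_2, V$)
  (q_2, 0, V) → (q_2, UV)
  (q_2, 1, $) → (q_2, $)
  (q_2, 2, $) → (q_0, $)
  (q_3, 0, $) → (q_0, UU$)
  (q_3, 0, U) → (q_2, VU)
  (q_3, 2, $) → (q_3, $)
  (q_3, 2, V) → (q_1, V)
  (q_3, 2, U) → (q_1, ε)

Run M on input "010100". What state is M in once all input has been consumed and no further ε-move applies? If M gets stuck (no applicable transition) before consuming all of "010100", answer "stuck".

(q_0, 010100, $) ⊢ (q_0, 10100, U$) ⊢ (q_3, 0100, $) ⊢ (q_0, 100, UU$) ⊢ (q_3, 00, U$) ⊢ (q_2, 0, VU$) ⊢ (q_2, ε, UVU$) ⊢ (q_1, ε, VUVU$)
All input consumed; M is in state q_1.

q_1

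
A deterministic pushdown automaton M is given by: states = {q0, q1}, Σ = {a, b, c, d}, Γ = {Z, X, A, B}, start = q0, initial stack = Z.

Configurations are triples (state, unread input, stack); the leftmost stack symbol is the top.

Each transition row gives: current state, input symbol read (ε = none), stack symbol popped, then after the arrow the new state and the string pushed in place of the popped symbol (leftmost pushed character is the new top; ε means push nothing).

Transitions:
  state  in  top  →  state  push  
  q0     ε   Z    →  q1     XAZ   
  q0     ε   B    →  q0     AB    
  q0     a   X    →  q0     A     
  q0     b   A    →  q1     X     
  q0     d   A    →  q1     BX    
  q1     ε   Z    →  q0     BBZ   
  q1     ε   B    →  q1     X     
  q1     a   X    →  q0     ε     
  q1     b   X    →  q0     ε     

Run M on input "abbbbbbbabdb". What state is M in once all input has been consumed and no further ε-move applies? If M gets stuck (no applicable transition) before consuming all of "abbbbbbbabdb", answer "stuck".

(q0, abbbbbbbabdb, Z) ⊢ (q1, abbbbbbbabdb, XAZ) ⊢ (q0, bbbbbbbabdb, AZ) ⊢ (q1, bbbbbbabdb, XZ) ⊢ (q0, bbbbbabdb, Z) ⊢ (q1, bbbbbabdb, XAZ) ⊢ (q0, bbbbabdb, AZ) ⊢ (q1, bbbabdb, XZ) ⊢ (q0, bbabdb, Z) ⊢ (q1, bbabdb, XAZ) ⊢ (q0, babdb, AZ) ⊢ (q1, abdb, XZ) ⊢ (q0, bdb, Z) ⊢ (q1, bdb, XAZ) ⊢ (q0, db, AZ) ⊢ (q1, b, BXZ) ⊢ (q1, b, XXZ) ⊢ (q0, ε, XZ)
All input consumed; M is in state q0.

q0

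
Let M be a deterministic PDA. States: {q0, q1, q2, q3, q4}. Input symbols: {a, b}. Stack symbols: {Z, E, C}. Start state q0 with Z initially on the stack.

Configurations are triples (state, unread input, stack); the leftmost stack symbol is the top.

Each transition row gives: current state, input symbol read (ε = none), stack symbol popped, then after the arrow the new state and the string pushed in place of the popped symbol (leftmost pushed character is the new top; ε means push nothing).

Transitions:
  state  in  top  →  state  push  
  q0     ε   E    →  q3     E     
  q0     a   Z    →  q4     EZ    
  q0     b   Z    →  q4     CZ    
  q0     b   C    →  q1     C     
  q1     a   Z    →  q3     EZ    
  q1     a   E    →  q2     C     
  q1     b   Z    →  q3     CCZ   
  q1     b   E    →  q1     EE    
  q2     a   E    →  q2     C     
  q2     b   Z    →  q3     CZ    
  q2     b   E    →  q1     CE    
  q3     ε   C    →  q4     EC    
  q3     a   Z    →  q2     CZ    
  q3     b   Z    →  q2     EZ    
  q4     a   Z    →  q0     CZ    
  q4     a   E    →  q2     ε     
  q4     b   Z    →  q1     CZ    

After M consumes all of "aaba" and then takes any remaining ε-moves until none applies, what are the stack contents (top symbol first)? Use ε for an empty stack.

(q0, aaba, Z)
  read a, top Z: go to q4, push EZ → (q4, aba, EZ)
  read a, top E: go to q2, push ε → (q2, ba, Z)
  read b, top Z: go to q3, push CZ → (q3, a, CZ)
  ε-move, top C: go to q4, push EC → (q4, a, ECZ)
  read a, top E: go to q2, push ε → (q2, ε, CZ)
All input consumed in state q2 with stack CZ.

CZ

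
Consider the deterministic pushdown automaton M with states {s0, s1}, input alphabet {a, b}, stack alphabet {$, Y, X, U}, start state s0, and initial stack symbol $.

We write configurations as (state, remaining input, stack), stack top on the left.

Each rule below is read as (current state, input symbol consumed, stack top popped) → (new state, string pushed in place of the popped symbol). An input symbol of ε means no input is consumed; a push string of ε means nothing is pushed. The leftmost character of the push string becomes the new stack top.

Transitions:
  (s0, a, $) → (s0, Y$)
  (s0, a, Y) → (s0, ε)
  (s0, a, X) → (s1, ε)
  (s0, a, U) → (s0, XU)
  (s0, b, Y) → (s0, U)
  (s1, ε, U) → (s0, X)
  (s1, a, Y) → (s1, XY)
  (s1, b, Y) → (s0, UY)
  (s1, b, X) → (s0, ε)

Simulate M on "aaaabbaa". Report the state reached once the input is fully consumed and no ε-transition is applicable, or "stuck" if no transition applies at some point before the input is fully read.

stuck

(s0, aaaabbaa, $)
  read a, top $: go to s0, push Y$ → (s0, aaabbaa, Y$)
  read a, top Y: go to s0, push ε → (s0, aabbaa, $)
  read a, top $: go to s0, push Y$ → (s0, abbaa, Y$)
  read a, top Y: go to s0, push ε → (s0, bbaa, $)
No transition for (s0, b, top $); M blocks with input bbaa remaining.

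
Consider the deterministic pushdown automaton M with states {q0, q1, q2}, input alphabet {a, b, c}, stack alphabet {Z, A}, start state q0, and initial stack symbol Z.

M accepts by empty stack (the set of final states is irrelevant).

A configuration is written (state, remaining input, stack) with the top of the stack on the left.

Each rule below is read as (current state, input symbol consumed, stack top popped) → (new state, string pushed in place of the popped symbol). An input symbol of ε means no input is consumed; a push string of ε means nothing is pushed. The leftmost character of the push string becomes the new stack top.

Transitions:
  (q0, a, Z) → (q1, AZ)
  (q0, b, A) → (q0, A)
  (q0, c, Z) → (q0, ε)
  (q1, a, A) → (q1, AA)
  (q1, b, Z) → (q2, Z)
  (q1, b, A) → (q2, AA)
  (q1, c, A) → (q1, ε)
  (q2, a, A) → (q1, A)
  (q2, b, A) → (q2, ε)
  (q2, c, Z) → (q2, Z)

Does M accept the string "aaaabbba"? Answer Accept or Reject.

(q0, aaaabbba, Z)
  read a, top Z: go to q1, push AZ → (q1, aaabbba, AZ)
  read a, top A: go to q1, push AA → (q1, aabbba, AAZ)
  read a, top A: go to q1, push AA → (q1, abbba, AAAZ)
  read a, top A: go to q1, push AA → (q1, bbba, AAAAZ)
  read b, top A: go to q2, push AA → (q2, bba, AAAAAZ)
  read b, top A: go to q2, push ε → (q2, ba, AAAAZ)
  read b, top A: go to q2, push ε → (q2, a, AAAZ)
  read a, top A: go to q1, push A → (q1, ε, AAAZ)
All input consumed; stack is AAAZ, not empty, and no further ε-move applies.

Reject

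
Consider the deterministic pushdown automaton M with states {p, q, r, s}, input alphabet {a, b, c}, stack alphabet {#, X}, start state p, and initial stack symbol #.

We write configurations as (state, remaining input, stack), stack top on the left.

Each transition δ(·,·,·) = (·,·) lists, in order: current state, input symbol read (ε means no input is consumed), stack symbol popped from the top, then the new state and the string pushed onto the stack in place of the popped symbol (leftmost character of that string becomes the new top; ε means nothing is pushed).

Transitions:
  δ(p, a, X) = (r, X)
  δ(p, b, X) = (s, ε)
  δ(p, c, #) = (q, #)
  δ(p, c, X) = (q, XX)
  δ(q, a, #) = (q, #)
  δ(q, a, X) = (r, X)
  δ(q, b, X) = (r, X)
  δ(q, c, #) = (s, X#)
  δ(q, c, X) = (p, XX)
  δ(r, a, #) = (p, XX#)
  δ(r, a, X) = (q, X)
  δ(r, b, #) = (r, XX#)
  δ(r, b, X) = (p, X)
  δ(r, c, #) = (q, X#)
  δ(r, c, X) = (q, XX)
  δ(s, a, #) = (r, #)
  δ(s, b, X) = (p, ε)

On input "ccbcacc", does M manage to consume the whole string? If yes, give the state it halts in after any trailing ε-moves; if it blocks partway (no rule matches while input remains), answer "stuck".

(p, ccbcacc, #)
  read c, top #: go to q, push # → (q, cbcacc, #)
  read c, top #: go to s, push X# → (s, bcacc, X#)
  read b, top X: go to p, push ε → (p, cacc, #)
  read c, top #: go to q, push # → (q, acc, #)
  read a, top #: go to q, push # → (q, cc, #)
  read c, top #: go to s, push X# → (s, c, X#)
No transition for (s, c, top X); M blocks with input c remaining.

stuck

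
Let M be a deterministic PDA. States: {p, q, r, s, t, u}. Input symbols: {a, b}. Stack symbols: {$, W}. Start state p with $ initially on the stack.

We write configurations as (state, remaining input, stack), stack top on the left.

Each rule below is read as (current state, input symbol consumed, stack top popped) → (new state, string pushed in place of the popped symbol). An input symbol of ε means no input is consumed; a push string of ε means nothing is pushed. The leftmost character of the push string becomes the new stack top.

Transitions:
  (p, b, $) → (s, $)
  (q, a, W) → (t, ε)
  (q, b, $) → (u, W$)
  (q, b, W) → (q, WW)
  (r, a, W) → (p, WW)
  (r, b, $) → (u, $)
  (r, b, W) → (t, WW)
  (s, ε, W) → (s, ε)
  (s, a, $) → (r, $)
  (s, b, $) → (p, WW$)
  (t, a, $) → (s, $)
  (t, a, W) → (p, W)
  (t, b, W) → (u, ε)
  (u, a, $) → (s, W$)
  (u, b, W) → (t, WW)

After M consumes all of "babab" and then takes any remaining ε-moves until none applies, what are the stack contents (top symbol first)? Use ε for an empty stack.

(p, babab, $)
  read b, top $: go to s, push $ → (s, abab, $)
  read a, top $: go to r, push $ → (r, bab, $)
  read b, top $: go to u, push $ → (u, ab, $)
  read a, top $: go to s, push W$ → (s, b, W$)
  ε-move, top W: go to s, push ε → (s, b, $)
  read b, top $: go to p, push WW$ → (p, ε, WW$)
All input consumed in state p with stack WW$.

WW$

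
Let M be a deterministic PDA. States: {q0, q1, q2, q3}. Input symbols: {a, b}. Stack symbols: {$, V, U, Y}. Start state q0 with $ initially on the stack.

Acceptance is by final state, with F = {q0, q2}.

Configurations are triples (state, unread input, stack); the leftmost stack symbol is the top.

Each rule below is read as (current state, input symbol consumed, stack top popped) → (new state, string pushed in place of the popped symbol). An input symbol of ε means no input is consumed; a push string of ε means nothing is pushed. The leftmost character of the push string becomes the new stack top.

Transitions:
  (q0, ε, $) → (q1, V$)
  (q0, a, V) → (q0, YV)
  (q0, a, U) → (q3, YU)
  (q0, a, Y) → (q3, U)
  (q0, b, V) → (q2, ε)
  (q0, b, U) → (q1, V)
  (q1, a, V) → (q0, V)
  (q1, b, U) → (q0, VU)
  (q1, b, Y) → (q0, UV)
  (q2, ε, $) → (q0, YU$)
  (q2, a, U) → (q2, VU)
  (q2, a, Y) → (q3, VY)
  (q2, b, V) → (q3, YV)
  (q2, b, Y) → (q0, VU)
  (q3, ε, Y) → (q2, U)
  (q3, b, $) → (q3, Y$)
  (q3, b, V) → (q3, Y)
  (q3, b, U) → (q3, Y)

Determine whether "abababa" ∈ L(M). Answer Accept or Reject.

(q0, abababa, $)
  ε-move, top $: go to q1, push V$ → (q1, abababa, V$)
  read a, top V: go to q0, push V → (q0, bababa, V$)
  read b, top V: go to q2, push ε → (q2, ababa, $)
  ε-move, top $: go to q0, push YU$ → (q0, ababa, YU$)
  read a, top Y: go to q3, push U → (q3, baba, UU$)
  read b, top U: go to q3, push Y → (q3, aba, YU$)
  ε-move, top Y: go to q2, push U → (q2, aba, UU$)
  read a, top U: go to q2, push VU → (q2, ba, VUU$)
  read b, top V: go to q3, push YV → (q3, a, YVUU$)
  ε-move, top Y: go to q2, push U → (q2, a, UVUU$)
  read a, top U: go to q2, push VU → (q2, ε, VUVUU$)
All input consumed; state q2 ∈ F.

Accept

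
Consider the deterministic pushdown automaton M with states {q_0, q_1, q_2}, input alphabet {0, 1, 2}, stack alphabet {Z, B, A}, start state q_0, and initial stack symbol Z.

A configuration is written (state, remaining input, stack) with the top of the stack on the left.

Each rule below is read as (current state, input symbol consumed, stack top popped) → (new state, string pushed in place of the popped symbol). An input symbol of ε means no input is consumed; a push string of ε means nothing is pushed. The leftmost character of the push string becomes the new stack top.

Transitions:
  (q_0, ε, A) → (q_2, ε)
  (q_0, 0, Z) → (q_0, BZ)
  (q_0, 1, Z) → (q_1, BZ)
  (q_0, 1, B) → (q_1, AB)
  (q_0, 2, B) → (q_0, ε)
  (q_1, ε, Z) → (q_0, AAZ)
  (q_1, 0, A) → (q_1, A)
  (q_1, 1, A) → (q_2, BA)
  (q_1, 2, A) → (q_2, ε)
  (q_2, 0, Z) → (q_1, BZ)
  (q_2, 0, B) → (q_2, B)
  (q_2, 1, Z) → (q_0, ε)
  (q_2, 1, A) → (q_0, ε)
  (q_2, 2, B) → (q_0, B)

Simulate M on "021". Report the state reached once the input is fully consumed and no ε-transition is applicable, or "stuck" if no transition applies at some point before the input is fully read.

q_1

(q_0, 021, Z)
  read 0, top Z: go to q_0, push BZ → (q_0, 21, BZ)
  read 2, top B: go to q_0, push ε → (q_0, 1, Z)
  read 1, top Z: go to q_1, push BZ → (q_1, ε, BZ)
All input consumed; M is in state q_1.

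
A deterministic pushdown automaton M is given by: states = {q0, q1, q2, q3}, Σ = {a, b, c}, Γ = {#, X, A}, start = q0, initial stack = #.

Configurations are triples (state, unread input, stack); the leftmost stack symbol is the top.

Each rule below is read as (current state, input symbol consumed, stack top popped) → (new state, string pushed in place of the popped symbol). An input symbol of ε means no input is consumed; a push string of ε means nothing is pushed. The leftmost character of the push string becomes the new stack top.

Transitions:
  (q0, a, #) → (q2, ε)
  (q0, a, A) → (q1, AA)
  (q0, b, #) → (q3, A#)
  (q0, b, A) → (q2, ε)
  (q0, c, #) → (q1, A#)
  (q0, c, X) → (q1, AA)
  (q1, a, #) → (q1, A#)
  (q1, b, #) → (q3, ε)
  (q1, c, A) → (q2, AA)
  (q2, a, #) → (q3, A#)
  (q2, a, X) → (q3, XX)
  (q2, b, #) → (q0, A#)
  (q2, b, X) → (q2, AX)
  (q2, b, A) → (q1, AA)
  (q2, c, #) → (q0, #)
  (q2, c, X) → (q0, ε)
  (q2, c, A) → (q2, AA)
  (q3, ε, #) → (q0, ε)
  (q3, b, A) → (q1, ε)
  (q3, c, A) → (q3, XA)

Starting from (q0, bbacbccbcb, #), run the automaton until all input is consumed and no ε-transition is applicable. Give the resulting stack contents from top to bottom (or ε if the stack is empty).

(q0, bbacbccbcb, #) ⊢ (q3, bacbccbcb, A#) ⊢ (q1, acbccbcb, #) ⊢ (q1, cbccbcb, A#) ⊢ (q2, bccbcb, AA#) ⊢ (q1, ccbcb, AAA#) ⊢ (q2, cbcb, AAAA#) ⊢ (q2, bcb, AAAAA#) ⊢ (q1, cb, AAAAAA#) ⊢ (q2, b, AAAAAAA#) ⊢ (q1, ε, AAAAAAAA#)
All input consumed in state q1 with stack AAAAAAAA#.

AAAAAAAA#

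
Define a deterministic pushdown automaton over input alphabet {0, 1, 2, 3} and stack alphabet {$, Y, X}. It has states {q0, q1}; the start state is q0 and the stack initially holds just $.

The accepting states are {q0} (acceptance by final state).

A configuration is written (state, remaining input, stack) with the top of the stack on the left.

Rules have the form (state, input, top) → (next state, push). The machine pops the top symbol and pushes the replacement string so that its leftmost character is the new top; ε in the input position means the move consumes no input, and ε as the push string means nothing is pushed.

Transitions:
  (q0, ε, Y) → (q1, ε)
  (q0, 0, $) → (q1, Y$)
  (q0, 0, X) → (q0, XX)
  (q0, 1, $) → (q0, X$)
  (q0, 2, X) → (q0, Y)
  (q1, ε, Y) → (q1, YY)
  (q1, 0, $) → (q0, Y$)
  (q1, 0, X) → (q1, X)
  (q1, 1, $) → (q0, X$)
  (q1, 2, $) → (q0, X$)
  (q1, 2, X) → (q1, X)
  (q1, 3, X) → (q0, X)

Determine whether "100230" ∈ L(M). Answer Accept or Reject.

(q0, 100230, $)
  read 1, top $: go to q0, push X$ → (q0, 00230, X$)
  read 0, top X: go to q0, push XX → (q0, 0230, XX$)
  read 0, top X: go to q0, push XX → (q0, 230, XXX$)
  read 2, top X: go to q0, push Y → (q0, 30, YXX$)
  ε-move, top Y: go to q1, push ε → (q1, 30, XX$)
  read 3, top X: go to q0, push X → (q0, 0, XX$)
  read 0, top X: go to q0, push XX → (q0, ε, XXX$)
All input consumed; state q0 ∈ F.

Accept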